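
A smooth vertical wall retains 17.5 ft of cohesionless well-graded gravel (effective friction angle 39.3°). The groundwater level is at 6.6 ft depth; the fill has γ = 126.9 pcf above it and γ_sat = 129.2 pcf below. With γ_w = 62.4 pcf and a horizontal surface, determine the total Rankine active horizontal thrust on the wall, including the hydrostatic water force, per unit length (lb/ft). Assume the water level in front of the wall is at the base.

K_a = tan²(45° − φ/2) = 0.2245.
γ' = 129.2 − 62.4 = 66.80 pcf. Depth below WT = 10.9 ft.
σ'_h at WT = K_a γ d_w = 188.0 psf; at base = 188.0 + K_a γ' × 10.9 = 351.4 psf.
P₁ (0–6.6 ft) = ½×188.0×6.6 = 620.4. P₂ (6.6–17.5 ft) = ½(188.0+351.4)×10.9 = 2940.
P_w = ½ γ_w h₂² = 0.5×62.4×10.9² = 3707. Total = 620.4+2940+3707 = 7267 lb/ft.

7270 lb/ft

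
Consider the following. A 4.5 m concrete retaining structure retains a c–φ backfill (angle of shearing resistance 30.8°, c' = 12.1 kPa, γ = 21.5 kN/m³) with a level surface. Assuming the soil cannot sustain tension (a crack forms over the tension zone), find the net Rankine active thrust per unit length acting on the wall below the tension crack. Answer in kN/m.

22.0 kN/m

K_a = 0.3227; √K_a = 0.5681.
Tension-crack depth z_c = 2c/(γ√K_a) = 2×12.1/(21.5×0.5681) = 1.981 m.
σ_a at base = K_a γ H − 2c√K_a = 0.3227×21.5×4.5 − 2×12.1×0.5681 = 17.48 kPa.
P_a = ½ × 17.48 × (H − z_c) = 0.5×17.48×2.519 = 22.01 kN/m.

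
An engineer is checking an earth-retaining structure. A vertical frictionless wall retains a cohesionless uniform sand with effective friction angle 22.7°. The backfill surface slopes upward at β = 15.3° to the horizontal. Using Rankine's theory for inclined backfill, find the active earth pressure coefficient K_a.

0.529

K_a = cos β · (cos β − √(cos²β − cos²φ)) / (cos β + √(cos²β − cos²φ)).
cos β = 0.9646, cos φ = 0.9225, √(cos²β − cos²φ) = 0.2816.
K_a = 0.9646 × (0.9646 − 0.2816)/(0.9646 + 0.2816) = 0.5286.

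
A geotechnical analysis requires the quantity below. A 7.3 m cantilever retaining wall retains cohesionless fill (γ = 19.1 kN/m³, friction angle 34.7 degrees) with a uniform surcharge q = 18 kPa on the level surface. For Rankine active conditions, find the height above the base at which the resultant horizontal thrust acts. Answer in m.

K_a = 0.2745.
Triangular part P₁ = ½K_aγH² = 139.7 at H/3 = 2.433 m; rectangular part P₂ = K_a q H = 36.07 at H/2 = 3.650 m.
ȳ = (P₁·2.433 + P₂·3.650)/(P₁+P₂) = 2.683 m.

2.68 m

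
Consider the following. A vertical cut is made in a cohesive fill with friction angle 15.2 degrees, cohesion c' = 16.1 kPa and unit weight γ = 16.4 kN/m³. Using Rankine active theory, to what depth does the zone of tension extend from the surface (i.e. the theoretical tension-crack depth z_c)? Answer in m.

2.57 m

K_a = tan²(45° − 15.2°/2) = 0.5845; √K_a = 0.7646.
The active pressure is zero where K_a γ z = 2c√K_a, so z_c = 2c/(γ√K_a) = 2×16.1/(16.4×0.7646) = 2.568 m.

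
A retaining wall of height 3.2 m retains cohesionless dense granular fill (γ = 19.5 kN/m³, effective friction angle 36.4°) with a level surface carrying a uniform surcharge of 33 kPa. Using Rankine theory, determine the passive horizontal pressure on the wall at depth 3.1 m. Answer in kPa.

K_p = (1 + sin φ)/(1 − sin φ) = 3.919.
σ_v = γz + q = 19.5 × 3.1 + 33 = 93.45 kPa.
σ_h = K_p σ_v = 3.919 × 93.45 = 366.2 kPa.

366 kPa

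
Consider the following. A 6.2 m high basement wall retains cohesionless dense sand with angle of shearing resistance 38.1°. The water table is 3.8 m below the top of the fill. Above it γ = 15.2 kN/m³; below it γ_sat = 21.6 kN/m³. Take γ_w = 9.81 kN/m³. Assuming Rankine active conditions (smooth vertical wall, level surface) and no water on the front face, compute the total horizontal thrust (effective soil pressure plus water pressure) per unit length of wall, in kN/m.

95.1 kN/m

K_a = tan²(45° − φ/2) = 0.2368.
γ' = 21.6 − 9.81 = 11.79 kN/m³. Depth below WT = 2.4 m.
σ'_h at WT = K_a γ d_w = 13.68 kPa; at base = 13.68 + K_a γ' × 2.4 = 20.38 kPa.
P₁ (0–3.8 m) = ½×13.68×3.8 = 25.99. P₂ (3.8–6.2 m) = ½(13.68+20.38)×2.4 = 40.87.
P_w = ½ γ_w h₂² = 0.5×9.81×2.4² = 28.25. Total = 25.99+40.87+28.25 = 95.12 kN/m.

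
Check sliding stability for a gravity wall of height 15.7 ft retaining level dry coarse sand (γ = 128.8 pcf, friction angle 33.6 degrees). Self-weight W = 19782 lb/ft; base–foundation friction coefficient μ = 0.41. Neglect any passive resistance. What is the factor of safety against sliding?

1.78

K_a = tan²(45° − 33.6°/2) = 0.2875.
P_a = ½K_aγH² = 0.5×0.2875×128.8×15.7² = 4564 lb/ft, acting at H/3 = 5.233 ft above the base.
FS_sliding = μW / P_a = 0.41×19782 / 4564 = 1.777.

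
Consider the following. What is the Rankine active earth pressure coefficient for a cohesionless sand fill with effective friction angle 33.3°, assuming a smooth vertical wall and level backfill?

0.291

K_a = (1 − sin φ)/(1 + sin φ) = (1 − sin 33.3°)/(1 + sin 33.3°) = 0.2911.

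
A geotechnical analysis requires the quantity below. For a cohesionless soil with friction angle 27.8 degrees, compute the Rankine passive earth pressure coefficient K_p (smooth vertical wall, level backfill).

K_p = (1 + sin φ)/(1 − sin φ) = tan²(45° + 27.8°/2) = 2.748.

2.75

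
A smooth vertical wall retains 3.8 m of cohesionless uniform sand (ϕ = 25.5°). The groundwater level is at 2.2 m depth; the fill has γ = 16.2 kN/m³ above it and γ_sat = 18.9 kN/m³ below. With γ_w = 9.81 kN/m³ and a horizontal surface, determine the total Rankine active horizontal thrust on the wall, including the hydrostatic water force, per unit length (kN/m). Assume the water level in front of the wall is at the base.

55.5 kN/m

K_a = tan²(45° − φ/2) = 0.3981.
γ' = 18.9 − 9.81 = 9.090 kN/m³. Depth below WT = 1.6 m.
σ'_h at WT = K_a γ d_w = 14.19 kPa; at base = 14.19 + K_a γ' × 1.6 = 19.98 kPa.
P₁ (0–2.2 m) = ½×14.19×2.2 = 15.61. P₂ (2.2–3.8 m) = ½(14.19+19.98)×1.6 = 27.33.
P_w = ½ γ_w h₂² = 0.5×9.81×1.6² = 12.56. Total = 15.61+27.33+12.56 = 55.50 kN/m.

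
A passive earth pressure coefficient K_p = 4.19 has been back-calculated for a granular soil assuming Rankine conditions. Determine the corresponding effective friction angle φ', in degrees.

K_p = (1+sin φ)/(1−sin φ) ⇒ sin φ = (K_p − 1)/(K_p + 1) = 0.6146.
φ = arcsin(0.6146) = 37.93°.

37.9°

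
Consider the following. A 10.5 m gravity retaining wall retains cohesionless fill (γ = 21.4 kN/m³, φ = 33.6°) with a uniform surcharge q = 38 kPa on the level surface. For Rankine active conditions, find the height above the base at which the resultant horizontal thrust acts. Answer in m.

K_a = 0.2875.
Triangular part P₁ = ½K_aγH² = 339.2 at H/3 = 3.500 m; rectangular part P₂ = K_a q H = 114.7 at H/2 = 5.250 m.
ȳ = (P₁·3.500 + P₂·5.250)/(P₁+P₂) = 3.942 m.

3.94 m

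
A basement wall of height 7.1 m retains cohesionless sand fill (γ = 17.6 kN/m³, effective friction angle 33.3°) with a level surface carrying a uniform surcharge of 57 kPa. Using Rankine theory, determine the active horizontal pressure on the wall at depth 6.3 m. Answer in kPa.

K_a = (1 − sin φ)/(1 + sin φ) = 0.2911.
σ_v = γz + q = 17.6 × 6.3 + 57 = 167.9 kPa.
σ_h = K_a σ_v = 0.2911 × 167.9 = 48.88 kPa.

48.9 kPa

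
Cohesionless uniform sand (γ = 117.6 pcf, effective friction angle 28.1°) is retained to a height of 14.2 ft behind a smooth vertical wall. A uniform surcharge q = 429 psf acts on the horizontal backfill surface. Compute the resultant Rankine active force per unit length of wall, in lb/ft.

6450 lb/ft

K_a = tan²(45° − φ/2) = 0.3596.
Soil triangle: ½ K_a γ H² = 0.5×0.3596×117.6×14.2² = 4264 lb/ft.
Surcharge rectangle: K_a q H = 0.3596×429×14.2 = 2191 lb/ft.
Total = 4264 + 2191 = 6454 lb/ft.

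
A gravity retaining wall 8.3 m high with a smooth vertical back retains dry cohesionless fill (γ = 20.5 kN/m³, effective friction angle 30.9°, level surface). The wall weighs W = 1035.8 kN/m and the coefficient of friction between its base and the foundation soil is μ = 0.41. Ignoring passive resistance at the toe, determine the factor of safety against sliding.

K_a = tan²(45° − 30.9°/2) = 0.3214.
P_a = ½K_aγH² = 0.5×0.3214×20.5×8.3² = 227.0 kN/m, acting at H/3 = 2.767 m above the base.
FS_sliding = μW / P_a = 0.41×1035.8 / 227.0 = 1.871.

1.87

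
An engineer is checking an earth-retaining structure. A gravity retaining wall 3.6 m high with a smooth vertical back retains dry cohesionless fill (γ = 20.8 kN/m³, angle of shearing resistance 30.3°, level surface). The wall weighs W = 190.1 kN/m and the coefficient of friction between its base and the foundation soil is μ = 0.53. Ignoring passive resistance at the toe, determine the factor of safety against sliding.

2.27

K_a = tan²(45° − 30.3°/2) = 0.3293.
P_a = ½K_aγH² = 0.5×0.3293×20.8×3.6² = 44.39 kN/m, acting at H/3 = 1.200 m above the base.
FS_sliding = μW / P_a = 0.53×190.1 / 44.39 = 2.270.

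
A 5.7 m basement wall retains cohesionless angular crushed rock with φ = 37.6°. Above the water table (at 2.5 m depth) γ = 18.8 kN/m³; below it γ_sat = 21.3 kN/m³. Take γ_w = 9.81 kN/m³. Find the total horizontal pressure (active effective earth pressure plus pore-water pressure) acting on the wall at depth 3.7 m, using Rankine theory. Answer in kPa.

K_a = (1 − sin φ)/(1 + sin φ) = 0.2421.
γ' = 21.3 − 9.81 = 11.49 kN/m³.
Effective vertical stress at 3.7 m: σ'_v = 18.8×2.5 + 11.49×1.20 = 60.79 kPa.
σ'_h = K_a σ'_v = 0.2421 × 60.79 = 14.72 kPa; u = γ_w × 1.20 = 11.77 kPa.
Total σ_h = 14.72 + 11.77 = 26.49 kPa.

26.5 kPa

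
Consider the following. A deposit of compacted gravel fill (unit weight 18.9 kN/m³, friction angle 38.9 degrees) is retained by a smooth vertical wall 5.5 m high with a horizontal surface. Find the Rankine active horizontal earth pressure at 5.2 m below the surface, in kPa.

22.5 kPa

K_a = (1 − sin φ)/(1 + sin φ) = 0.2285.
σ_h = K_a γ z = 0.2285 × 18.9 × 5.2 = 22.46 kPa.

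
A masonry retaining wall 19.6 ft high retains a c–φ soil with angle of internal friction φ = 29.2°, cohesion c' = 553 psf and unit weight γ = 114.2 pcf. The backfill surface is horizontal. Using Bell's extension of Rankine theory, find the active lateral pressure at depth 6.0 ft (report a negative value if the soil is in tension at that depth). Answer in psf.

-413 psf

K_a = (1 − sin φ)/(1 + sin φ) = 0.3442.
σ_a = K_a γ z − 2c√K_a = 0.3442×114.2×6.0 − 2×553×0.5867 = -413.0 psf.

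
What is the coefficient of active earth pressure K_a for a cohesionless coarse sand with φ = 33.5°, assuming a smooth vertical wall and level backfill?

0.289

K_a = (1 − sin φ)/(1 + sin φ) = (1 − sin 33.5°)/(1 + sin 33.5°) = 0.2887.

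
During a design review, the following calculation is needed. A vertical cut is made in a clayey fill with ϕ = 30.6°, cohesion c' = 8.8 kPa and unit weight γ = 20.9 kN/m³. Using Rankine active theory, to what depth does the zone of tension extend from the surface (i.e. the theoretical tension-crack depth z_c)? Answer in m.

K_a = tan²(45° − 30.6°/2) = 0.3253; √K_a = 0.5704.
The active pressure is zero where K_a γ z = 2c√K_a, so z_c = 2c/(γ√K_a) = 2×8.8/(20.9×0.5704) = 1.476 m.

1.48 m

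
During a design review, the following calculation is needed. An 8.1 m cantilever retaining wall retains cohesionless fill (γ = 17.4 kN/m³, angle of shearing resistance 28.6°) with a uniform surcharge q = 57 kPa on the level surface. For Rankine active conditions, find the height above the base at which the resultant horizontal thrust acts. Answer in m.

K_a = 0.3525.
Triangular part P₁ = ½K_aγH² = 201.2 at H/3 = 2.700 m; rectangular part P₂ = K_a q H = 162.8 at H/2 = 4.050 m.
ȳ = (P₁·2.700 + P₂·4.050)/(P₁+P₂) = 3.304 m.

3.30 m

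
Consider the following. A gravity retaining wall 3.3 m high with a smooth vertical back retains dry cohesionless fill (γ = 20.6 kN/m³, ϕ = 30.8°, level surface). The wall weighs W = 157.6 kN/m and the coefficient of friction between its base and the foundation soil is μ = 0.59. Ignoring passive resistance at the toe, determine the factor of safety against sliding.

2.57

K_a = tan²(45° − 30.8°/2) = 0.3227.
P_a = ½K_aγH² = 0.5×0.3227×20.6×3.3² = 36.20 kN/m, acting at H/3 = 1.100 m above the base.
FS_sliding = μW / P_a = 0.59×157.6 / 36.20 = 2.569.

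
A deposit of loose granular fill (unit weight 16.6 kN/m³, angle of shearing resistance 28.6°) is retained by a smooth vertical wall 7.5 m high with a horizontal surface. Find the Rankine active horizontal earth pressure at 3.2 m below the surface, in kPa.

18.7 kPa

K_a = (1 − sin φ)/(1 + sin φ) = 0.3525.
σ_h = K_a γ z = 0.3525 × 16.6 × 3.2 = 18.73 kPa.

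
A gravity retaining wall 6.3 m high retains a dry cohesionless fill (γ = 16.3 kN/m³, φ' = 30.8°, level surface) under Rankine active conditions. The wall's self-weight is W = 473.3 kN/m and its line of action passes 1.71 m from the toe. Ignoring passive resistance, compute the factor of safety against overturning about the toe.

3.69

K_a = tan²(45° − 30.8°/2) = 0.3227.
P_a = ½K_aγH² = 0.5×0.3227×16.3×6.3² = 104.4 kN/m, acting at H/3 = 2.100 m above the base.
Overturning moment M_o = P_a × H/3 = 104.4 × 2.100 = 219.2.
Resisting moment M_r = W × 1.71 = 473.3 × 1.71 = 809.3.
FS_overturning = M_r/M_o = 809.3/219.2 = 3.692.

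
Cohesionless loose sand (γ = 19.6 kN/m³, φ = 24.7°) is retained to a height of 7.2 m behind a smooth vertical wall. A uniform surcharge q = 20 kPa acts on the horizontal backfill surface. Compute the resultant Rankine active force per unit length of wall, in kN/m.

268 kN/m

K_a = tan²(45° − φ/2) = 0.4106.
Soil triangle: ½ K_a γ H² = 0.5×0.4106×19.6×7.2² = 208.6 kN/m.
Surcharge rectangle: K_a q H = 0.4106×20×7.2 = 59.12 kN/m.
Total = 208.6 + 59.12 = 267.7 kN/m.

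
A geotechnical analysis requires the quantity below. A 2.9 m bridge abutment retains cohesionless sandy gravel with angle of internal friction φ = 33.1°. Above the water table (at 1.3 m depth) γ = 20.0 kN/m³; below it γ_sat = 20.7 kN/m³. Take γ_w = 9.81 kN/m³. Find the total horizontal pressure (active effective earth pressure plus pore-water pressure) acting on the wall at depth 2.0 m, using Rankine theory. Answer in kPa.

K_a = (1 − sin φ)/(1 + sin φ) = 0.2936.
γ' = 20.7 − 9.81 = 10.89 kN/m³.
Effective vertical stress at 2.0 m: σ'_v = 20.0×1.3 + 10.89×0.700 = 33.62 kPa.
σ'_h = K_a σ'_v = 0.2936 × 33.62 = 9.871 kPa; u = γ_w × 0.700 = 6.867 kPa.
Total σ_h = 9.871 + 6.867 = 16.74 kPa.

16.7 kPa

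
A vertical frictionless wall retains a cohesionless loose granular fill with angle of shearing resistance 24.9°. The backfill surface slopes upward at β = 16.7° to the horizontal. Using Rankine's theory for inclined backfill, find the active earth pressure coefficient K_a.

K_a = cos β · (cos β − √(cos²β − cos²φ)) / (cos β + √(cos²β − cos²φ)).
cos β = 0.9578, cos φ = 0.9070, √(cos²β − cos²φ) = 0.3077.
K_a = 0.9578 × (0.9578 − 0.3077)/(0.9578 + 0.3077) = 0.4920.

0.492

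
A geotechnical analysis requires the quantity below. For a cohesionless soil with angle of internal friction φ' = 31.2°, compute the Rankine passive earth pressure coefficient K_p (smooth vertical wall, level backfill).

K_p = (1 + sin φ)/(1 − sin φ) = tan²(45° + 31.2°/2) = 3.150.

3.15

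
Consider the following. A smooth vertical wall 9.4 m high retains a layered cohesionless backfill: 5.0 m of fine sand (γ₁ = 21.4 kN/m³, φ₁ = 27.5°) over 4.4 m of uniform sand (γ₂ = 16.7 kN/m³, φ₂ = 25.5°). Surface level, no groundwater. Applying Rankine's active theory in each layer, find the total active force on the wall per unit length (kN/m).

K_a1 = tan²(45°−27.5°/2) = 0.3682; K_a2 = tan²(45°−25.5°/2) = 0.3981.
Layer 1: σ at base = K_a1 γ₁ h₁ = 39.40 kPa; P₁ = ½×39.40×5.0 = 98.50.
Layer 2: σ_v at top = γ₁h₁ = 107.0; σ_h top = K_a2×107.0 = 42.60; σ_h base = K_a2×(107.0+16.7×4.4) = 71.85.
P₂ = ½(42.60+71.85)×4.4 = 251.8. Total P_a = 98.50+251.8 = 350.3 kN/m.

350 kN/m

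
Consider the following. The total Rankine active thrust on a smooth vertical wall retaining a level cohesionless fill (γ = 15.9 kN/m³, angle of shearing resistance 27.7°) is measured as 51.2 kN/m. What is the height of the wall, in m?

K_a = 0.3653. P_a = ½ K_a γ H² ⇒ H = √(2P_a/(K_a γ)).
H = √(2×51.2/(0.3653×15.9)) = 4.199 m.

4.20 m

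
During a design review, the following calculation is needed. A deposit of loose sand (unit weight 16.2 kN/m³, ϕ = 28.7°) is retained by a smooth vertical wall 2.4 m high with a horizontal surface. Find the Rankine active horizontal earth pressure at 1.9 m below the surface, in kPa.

10.8 kPa

K_a = (1 − sin φ)/(1 + sin φ) = 0.3511.
σ_h = K_a γ z = 0.3511 × 16.2 × 1.9 = 10.81 kPa.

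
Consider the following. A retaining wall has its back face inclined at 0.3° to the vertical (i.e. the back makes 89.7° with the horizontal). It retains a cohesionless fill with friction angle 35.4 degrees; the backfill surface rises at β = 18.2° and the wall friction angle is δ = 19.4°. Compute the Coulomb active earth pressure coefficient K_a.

0.308

K_a = sin²(α+φ) / [sin²α · sin(α−δ) · (1 + √{sin(φ+δ)sin(φ−β) / (sin(α−δ)sin(α+β))})²].
With α = 89.7°, φ = 35.4°, δ = 19.4°, β = 18.2°: K_a = 0.3080.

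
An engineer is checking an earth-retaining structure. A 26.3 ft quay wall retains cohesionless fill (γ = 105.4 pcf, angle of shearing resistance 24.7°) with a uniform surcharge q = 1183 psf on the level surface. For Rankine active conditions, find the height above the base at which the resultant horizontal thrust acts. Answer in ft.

10.8 ft

K_a = 0.4106.
Triangular part P₁ = ½K_aγH² = 14970 at H/3 = 8.767 ft; rectangular part P₂ = K_a q H = 12770 at H/2 = 13.15 ft.
ȳ = (P₁·8.767 + P₂·13.15)/(P₁+P₂) = 10.79 ft.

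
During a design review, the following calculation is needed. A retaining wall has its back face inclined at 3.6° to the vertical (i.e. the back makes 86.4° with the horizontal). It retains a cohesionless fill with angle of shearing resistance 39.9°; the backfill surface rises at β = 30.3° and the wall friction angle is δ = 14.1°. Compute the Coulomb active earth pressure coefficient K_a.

0.350

K_a = sin²(α+φ) / [sin²α · sin(α−δ) · (1 + √{sin(φ+δ)sin(φ−β) / (sin(α−δ)sin(α+β))})²].
With α = 86.4°, φ = 39.9°, δ = 14.1°, β = 30.3°: K_a = 0.3502.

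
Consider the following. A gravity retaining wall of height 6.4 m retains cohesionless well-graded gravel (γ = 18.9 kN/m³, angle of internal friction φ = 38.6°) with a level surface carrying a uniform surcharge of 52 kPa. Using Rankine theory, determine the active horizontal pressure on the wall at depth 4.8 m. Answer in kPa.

K_a = (1 − sin φ)/(1 + sin φ) = 0.2316.
σ_v = γz + q = 18.9 × 4.8 + 52 = 142.7 kPa.
σ_h = K_a σ_v = 0.2316 × 142.7 = 33.06 kPa.

33.1 kPa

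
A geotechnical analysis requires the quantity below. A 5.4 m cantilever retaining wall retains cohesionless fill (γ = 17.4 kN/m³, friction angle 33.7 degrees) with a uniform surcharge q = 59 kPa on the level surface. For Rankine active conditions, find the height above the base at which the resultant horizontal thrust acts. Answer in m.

K_a = 0.2863.
Triangular part P₁ = ½K_aγH² = 72.63 at H/3 = 1.800 m; rectangular part P₂ = K_a q H = 91.22 at H/2 = 2.700 m.
ȳ = (P₁·1.800 + P₂·2.700)/(P₁+P₂) = 2.301 m.

2.30 m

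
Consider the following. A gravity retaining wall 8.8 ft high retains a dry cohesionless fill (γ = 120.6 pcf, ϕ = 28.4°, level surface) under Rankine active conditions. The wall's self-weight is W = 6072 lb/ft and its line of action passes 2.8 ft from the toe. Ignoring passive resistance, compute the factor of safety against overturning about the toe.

3.49

K_a = tan²(45° − 28.4°/2) = 0.3554.
P_a = ½K_aγH² = 0.5×0.3554×120.6×8.8² = 1659 lb/ft, acting at H/3 = 2.933 ft above the base.
Overturning moment M_o = P_a × H/3 = 1659 × 2.933 = 4868.
Resisting moment M_r = W × 2.8 = 6072 × 2.8 = 17000.
FS_overturning = M_r/M_o = 17000/4868 = 3.493.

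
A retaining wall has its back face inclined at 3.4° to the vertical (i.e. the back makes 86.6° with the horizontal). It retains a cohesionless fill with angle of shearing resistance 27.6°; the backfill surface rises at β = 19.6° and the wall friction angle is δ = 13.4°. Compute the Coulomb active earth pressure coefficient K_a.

K_a = sin²(α+φ) / [sin²α · sin(α−δ) · (1 + √{sin(φ+δ)sin(φ−β) / (sin(α−δ)sin(α+β))})²].
With α = 86.6°, φ = 27.6°, δ = 13.4°, β = 19.6°: K_a = 0.5042.

0.504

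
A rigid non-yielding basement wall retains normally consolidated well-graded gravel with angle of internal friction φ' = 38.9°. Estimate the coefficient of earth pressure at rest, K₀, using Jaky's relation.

0.372

K₀ = 1 − sin φ' = 1 − sin 38.9° = 0.3720.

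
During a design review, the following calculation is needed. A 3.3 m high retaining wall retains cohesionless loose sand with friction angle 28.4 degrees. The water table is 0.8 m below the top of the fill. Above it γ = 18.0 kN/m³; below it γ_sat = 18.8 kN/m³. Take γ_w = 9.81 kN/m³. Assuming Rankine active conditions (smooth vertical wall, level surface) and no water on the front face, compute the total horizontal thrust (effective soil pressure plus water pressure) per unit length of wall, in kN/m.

K_a = tan²(45° − φ/2) = 0.3554.
γ' = 18.8 − 9.81 = 8.990 kN/m³. Depth below WT = 2.5 m.
σ'_h at WT = K_a γ d_w = 5.117 kPa; at base = 5.117 + K_a γ' × 2.5 = 13.10 kPa.
P₁ (0–0.8 m) = ½×5.117×0.8 = 2.047. P₂ (0.8–3.3 m) = ½(5.117+13.10)×2.5 = 22.78.
P_w = ½ γ_w h₂² = 0.5×9.81×2.5² = 30.66. Total = 2.047+22.78+30.66 = 55.48 kN/m.

55.5 kN/m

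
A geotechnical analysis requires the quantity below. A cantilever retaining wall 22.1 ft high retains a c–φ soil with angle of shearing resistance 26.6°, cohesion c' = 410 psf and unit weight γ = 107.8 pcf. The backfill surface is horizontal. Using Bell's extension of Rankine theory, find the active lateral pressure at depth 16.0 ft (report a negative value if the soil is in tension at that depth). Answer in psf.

K_a = (1 − sin φ)/(1 + sin φ) = 0.3814.
σ_a = K_a γ z − 2c√K_a = 0.3814×107.8×16.0 − 2×410×0.6176 = 151.5 psf.

151 psf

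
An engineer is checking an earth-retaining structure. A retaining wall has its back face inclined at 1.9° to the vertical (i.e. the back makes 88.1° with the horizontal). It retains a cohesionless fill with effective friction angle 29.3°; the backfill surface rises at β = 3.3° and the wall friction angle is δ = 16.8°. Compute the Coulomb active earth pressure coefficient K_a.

K_a = sin²(α+φ) / [sin²α · sin(α−δ) · (1 + √{sin(φ+δ)sin(φ−β) / (sin(α−δ)sin(α+β))})²].
With α = 88.1°, φ = 29.3°, δ = 16.8°, β = 3.3°: K_a = 0.3347.

0.335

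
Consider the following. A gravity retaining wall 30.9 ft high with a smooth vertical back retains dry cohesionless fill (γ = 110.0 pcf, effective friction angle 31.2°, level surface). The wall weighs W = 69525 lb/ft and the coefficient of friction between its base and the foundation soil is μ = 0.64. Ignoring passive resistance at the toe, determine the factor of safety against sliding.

K_a = tan²(45° − 31.2°/2) = 0.3175.
P_a = ½K_aγH² = 0.5×0.3175×110.0×30.9² = 16670 lb/ft, acting at H/3 = 10.30 ft above the base.
FS_sliding = μW / P_a = 0.64×69525 / 16670 = 2.669.

2.67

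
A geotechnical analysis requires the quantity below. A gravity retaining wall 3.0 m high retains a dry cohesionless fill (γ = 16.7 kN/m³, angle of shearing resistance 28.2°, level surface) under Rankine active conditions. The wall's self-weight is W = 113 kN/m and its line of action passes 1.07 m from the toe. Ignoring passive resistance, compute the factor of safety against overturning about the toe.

K_a = tan²(45° − 28.2°/2) = 0.3582.
P_a = ½K_aγH² = 0.5×0.3582×16.7×3.0² = 26.92 kN/m, acting at H/3 = 1.000 m above the base.
Overturning moment M_o = P_a × H/3 = 26.92 × 1.000 = 26.92.
Resisting moment M_r = W × 1.07 = 113 × 1.07 = 120.9.
FS_overturning = M_r/M_o = 120.9/26.92 = 4.492.

4.49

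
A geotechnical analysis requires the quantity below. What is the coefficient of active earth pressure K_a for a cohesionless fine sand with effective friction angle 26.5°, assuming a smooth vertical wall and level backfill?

K_a = (1 − sin φ)/(1 + sin φ) = (1 − sin 26.5°)/(1 + sin 26.5°) = 0.3829.

0.383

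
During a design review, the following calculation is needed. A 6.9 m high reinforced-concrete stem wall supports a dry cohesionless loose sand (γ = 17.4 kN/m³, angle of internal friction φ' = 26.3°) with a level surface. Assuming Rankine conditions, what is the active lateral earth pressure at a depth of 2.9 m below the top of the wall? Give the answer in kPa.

19.5 kPa

K_a = (1 − sin φ)/(1 + sin φ) = 0.3859.
σ_h = K_a γ z = 0.3859 × 17.4 × 2.9 = 19.47 kPa.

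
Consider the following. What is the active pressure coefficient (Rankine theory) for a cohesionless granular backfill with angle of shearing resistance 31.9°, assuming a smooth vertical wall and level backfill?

K_a = (1 − sin φ)/(1 + sin φ) = (1 − sin 31.9°)/(1 + sin 31.9°) = 0.3085.

0.309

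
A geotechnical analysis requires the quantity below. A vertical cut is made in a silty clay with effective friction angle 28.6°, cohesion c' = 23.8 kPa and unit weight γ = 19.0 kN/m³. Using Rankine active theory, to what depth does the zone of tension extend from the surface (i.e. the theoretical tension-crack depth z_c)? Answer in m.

4.22 m

K_a = tan²(45° − 28.6°/2) = 0.3525; √K_a = 0.5938.
The active pressure is zero where K_a γ z = 2c√K_a, so z_c = 2c/(γ√K_a) = 2×23.8/(19.0×0.5938) = 4.219 m.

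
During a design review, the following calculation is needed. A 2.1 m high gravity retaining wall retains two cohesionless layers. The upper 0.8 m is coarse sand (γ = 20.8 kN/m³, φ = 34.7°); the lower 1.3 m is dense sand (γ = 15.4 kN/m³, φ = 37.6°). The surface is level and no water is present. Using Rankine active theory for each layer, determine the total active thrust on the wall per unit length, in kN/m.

10.2 kN/m

K_a1 = tan²(45°−34.7°/2) = 0.2745; K_a2 = tan²(45°−37.6°/2) = 0.2421.
Layer 1: σ at base = K_a1 γ₁ h₁ = 4.567 kPa; P₁ = ½×4.567×0.8 = 1.827.
Layer 2: σ_v at top = γ₁h₁ = 16.64; σ_h top = K_a2×16.64 = 4.029; σ_h base = K_a2×(16.64+15.4×1.3) = 8.876.
P₂ = ½(4.029+8.876)×1.3 = 8.388. Total P_a = 1.827+8.388 = 10.22 kN/m.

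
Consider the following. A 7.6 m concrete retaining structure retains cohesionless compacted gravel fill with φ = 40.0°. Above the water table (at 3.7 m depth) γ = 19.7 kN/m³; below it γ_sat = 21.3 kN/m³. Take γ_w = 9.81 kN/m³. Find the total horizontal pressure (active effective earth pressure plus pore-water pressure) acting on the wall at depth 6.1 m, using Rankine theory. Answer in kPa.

45.4 kPa

K_a = (1 − sin φ)/(1 + sin φ) = 0.2174.
γ' = 21.3 − 9.81 = 11.49 kN/m³.
Effective vertical stress at 6.1 m: σ'_v = 19.7×3.7 + 11.49×2.40 = 100.5 kPa.
σ'_h = K_a σ'_v = 0.2174 × 100.5 = 21.85 kPa; u = γ_w × 2.40 = 23.54 kPa.
Total σ_h = 21.85 + 23.54 = 45.39 kPa.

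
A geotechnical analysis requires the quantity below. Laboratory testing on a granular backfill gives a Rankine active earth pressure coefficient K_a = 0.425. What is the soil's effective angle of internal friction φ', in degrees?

23.8°

K_a = tan²(45° − φ/2) ⇒ 45° − φ/2 = arctan(√0.425) = 33.10°.
φ = 2(45° − 33.10°) = 23.80°.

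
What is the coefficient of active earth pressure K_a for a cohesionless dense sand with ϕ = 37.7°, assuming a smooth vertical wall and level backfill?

K_a = (1 − sin φ)/(1 + sin φ) = (1 − sin 37.7°)/(1 + sin 37.7°) = 0.2411.

0.241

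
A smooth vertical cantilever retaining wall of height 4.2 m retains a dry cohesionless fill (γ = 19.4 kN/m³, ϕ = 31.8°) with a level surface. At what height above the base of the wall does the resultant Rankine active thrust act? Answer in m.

1.40 m

K_a = 0.3098.
The pressure distribution is triangular, so the resultant acts at H/3 above the base = 4.2/3 = 1.400 m.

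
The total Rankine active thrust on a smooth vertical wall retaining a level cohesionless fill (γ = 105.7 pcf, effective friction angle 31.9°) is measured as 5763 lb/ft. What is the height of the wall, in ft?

K_a = 0.3085. P_a = ½ K_a γ H² ⇒ H = √(2P_a/(K_a γ)).
H = √(2×5763/(0.3085×105.7)) = 18.80 ft.

18.8 ft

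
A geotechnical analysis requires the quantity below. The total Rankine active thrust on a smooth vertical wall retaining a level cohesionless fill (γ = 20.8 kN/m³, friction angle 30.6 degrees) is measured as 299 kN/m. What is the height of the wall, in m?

K_a = 0.3253. P_a = ½ K_a γ H² ⇒ H = √(2P_a/(K_a γ)).
H = √(2×299/(0.3253×20.8)) = 9.400 m.

9.40 m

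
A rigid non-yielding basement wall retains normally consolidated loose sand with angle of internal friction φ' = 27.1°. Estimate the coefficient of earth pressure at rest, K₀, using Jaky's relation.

0.544

K₀ = 1 − sin φ' = 1 − sin 27.1° = 0.5445.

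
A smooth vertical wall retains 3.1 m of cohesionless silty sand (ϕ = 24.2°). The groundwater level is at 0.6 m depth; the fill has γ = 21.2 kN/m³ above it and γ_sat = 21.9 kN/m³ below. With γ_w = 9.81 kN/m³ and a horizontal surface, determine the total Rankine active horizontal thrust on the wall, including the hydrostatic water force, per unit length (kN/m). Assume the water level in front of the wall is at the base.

61.4 kN/m

K_a = tan²(45° − φ/2) = 0.4185.
γ' = 21.9 − 9.81 = 12.09 kN/m³. Depth below WT = 2.5 m.
σ'_h at WT = K_a γ d_w = 5.324 kPa; at base = 5.324 + K_a γ' × 2.5 = 17.97 kPa.
P₁ (0–0.6 m) = ½×5.324×0.6 = 1.597. P₂ (0.6–3.1 m) = ½(5.324+17.97)×2.5 = 29.12.
P_w = ½ γ_w h₂² = 0.5×9.81×2.5² = 30.66. Total = 1.597+29.12+30.66 = 61.37 kN/m.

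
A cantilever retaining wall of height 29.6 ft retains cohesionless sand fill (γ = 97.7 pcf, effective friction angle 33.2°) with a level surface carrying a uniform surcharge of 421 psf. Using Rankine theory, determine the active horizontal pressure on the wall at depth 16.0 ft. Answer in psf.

K_a = (1 − sin φ)/(1 + sin φ) = 0.2924.
σ_v = γz + q = 97.7 × 16.0 + 421 = 1984 psf.
σ_h = K_a σ_v = 0.2924 × 1984 = 580.1 psf.

580 psf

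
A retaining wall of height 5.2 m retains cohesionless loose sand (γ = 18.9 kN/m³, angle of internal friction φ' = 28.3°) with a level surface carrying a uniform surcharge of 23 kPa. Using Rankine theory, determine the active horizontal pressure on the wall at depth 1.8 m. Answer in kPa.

20.3 kPa

K_a = (1 − sin φ)/(1 + sin φ) = 0.3568.
σ_v = γz + q = 18.9 × 1.8 + 23 = 57.02 kPa.
σ_h = K_a σ_v = 0.3568 × 57.02 = 20.34 kPa.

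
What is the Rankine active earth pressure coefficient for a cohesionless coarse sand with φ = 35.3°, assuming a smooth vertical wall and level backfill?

K_a = (1 − sin φ)/(1 + sin φ) = (1 − sin 35.3°)/(1 + sin 35.3°) = 0.2675.

0.268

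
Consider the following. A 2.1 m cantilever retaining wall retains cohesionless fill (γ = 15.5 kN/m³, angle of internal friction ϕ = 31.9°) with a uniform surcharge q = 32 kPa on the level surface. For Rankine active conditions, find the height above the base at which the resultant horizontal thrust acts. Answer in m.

K_a = 0.3085.
Triangular part P₁ = ½K_aγH² = 10.54 at H/3 = 0.7000 m; rectangular part P₂ = K_a q H = 20.73 at H/2 = 1.050 m.
ȳ = (P₁·0.7000 + P₂·1.050)/(P₁+P₂) = 0.9320 m.

0.932 m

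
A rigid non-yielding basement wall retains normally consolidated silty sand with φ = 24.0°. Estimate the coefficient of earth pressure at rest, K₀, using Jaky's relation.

0.593

K₀ = 1 − sin φ' = 1 − sin 24.0° = 0.5933.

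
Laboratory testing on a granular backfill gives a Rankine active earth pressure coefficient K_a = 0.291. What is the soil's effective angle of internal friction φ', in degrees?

K_a = tan²(45° − φ/2) ⇒ 45° − φ/2 = arctan(√0.291) = 28.34°.
φ = 2(45° − 28.34°) = 33.31°.

33.3°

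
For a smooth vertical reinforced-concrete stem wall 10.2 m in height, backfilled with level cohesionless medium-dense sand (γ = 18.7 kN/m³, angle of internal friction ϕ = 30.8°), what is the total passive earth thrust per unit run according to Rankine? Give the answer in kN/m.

K_p = tan²(45° + φ/2) = 3.099.
P_p = ½ K_p γ H² = 0.5 × 3.099 × 18.7 × 10.2² = 3014 kN/m.

3010 kN/m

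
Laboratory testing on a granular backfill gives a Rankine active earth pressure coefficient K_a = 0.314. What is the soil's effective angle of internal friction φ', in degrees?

K_a = tan²(45° − φ/2) ⇒ 45° − φ/2 = arctan(√0.314) = 29.26°.
φ = 2(45° − 29.26°) = 31.47°.

31.5°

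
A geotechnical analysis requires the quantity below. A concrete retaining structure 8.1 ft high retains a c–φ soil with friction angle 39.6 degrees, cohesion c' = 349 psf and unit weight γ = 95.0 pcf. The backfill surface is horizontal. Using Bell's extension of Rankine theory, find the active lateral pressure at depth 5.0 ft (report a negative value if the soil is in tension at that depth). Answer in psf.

-223 psf

K_a = (1 − sin φ)/(1 + sin φ) = 0.2214.
σ_a = K_a γ z − 2c√K_a = 0.2214×95.0×5.0 − 2×349×0.4706 = -223.3 psf.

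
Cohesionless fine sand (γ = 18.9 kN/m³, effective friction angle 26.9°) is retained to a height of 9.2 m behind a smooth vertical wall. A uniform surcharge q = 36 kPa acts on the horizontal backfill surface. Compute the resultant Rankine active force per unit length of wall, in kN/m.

K_a = tan²(45° − φ/2) = 0.3770.
Soil triangle: ½ K_a γ H² = 0.5×0.3770×18.9×9.2² = 301.5 kN/m.
Surcharge rectangle: K_a q H = 0.3770×36×9.2 = 124.9 kN/m.
Total = 301.5 + 124.9 = 426.4 kN/m.

426 kN/m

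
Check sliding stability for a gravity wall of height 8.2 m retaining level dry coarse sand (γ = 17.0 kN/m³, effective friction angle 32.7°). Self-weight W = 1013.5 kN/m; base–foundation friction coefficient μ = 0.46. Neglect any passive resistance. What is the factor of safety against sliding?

2.73

K_a = tan²(45° − 32.7°/2) = 0.2985.
P_a = ½K_aγH² = 0.5×0.2985×17.0×8.2² = 170.6 kN/m, acting at H/3 = 2.733 m above the base.
FS_sliding = μW / P_a = 0.46×1013.5 / 170.6 = 2.733.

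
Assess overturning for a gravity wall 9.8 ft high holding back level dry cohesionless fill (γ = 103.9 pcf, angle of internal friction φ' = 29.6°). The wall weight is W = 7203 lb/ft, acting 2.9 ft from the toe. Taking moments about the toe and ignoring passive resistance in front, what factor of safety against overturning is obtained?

3.78

K_a = tan²(45° − 29.6°/2) = 0.3387.
P_a = ½K_aγH² = 0.5×0.3387×103.9×9.8² = 1690 lb/ft, acting at H/3 = 3.267 ft above the base.
Overturning moment M_o = P_a × H/3 = 1690 × 3.267 = 5521.
Resisting moment M_r = W × 2.9 = 7203 × 2.9 = 20890.
FS_overturning = M_r/M_o = 20890/5521 = 3.784.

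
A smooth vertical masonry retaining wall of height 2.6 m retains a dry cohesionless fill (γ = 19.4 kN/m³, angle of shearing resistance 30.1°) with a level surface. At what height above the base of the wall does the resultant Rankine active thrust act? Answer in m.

0.867 m

K_a = 0.3320.
The pressure distribution is triangular, so the resultant acts at H/3 above the base = 2.6/3 = 0.8667 m.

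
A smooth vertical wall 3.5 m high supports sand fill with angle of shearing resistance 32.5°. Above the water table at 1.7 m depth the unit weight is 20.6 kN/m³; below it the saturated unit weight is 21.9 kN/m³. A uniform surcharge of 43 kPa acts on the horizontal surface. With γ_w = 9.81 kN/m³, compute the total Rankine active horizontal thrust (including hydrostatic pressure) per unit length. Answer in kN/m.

K_a = tan²(45° − φ/2) = 0.3010.
γ' = 21.9 − 9.81 = 12.09 kN/m³. h₂ = H − d_w = 1.8 m.
σ'_h: at surface K_a·q = 12.94; at WT K_a(q+γd_w) = 23.48; at base K_a(q+γd_w+γ'h₂) = 30.03 kPa.
P₁ = ½(12.94+23.48)×1.7 = 30.96; P₂ = ½(23.48+30.03)×1.8 = 48.16; P_w = ½γ_w h₂² = 15.89.
Total = 30.96+48.16+15.89 = 95.02 kN/m.

95.0 kN/m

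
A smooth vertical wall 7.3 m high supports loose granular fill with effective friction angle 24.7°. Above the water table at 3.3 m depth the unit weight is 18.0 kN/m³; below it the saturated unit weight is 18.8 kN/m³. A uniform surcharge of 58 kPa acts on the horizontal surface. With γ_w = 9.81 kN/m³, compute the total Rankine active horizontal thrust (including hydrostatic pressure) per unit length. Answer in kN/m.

420 kN/m

K_a = tan²(45° − φ/2) = 0.4106.
γ' = 18.8 − 9.81 = 8.990 kN/m³. h₂ = H − d_w = 4.0 m.
σ'_h: at surface K_a·q = 23.81; at WT K_a(q+γd_w) = 48.20; at base K_a(q+γd_w+γ'h₂) = 62.96 kPa.
P₁ = ½(23.81+48.20)×3.3 = 118.8; P₂ = ½(48.20+62.96)×4.0 = 222.3; P_w = ½γ_w h₂² = 78.48.
Total = 118.8+222.3+78.48 = 419.6 kN/m.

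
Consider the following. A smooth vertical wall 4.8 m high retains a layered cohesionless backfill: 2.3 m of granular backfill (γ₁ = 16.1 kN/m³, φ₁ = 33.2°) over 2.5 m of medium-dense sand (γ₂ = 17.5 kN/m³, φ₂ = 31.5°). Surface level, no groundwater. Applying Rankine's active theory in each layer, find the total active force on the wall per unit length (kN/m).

58.6 kN/m

K_a1 = tan²(45°−33.2°/2) = 0.2924; K_a2 = tan²(45°−31.5°/2) = 0.3136.
Layer 1: σ at base = K_a1 γ₁ h₁ = 10.83 kPa; P₁ = ½×10.83×2.3 = 12.45.
Layer 2: σ_v at top = γ₁h₁ = 37.03; σ_h top = K_a2×37.03 = 11.61; σ_h base = K_a2×(37.03+17.5×2.5) = 25.34.
P₂ = ½(11.61+25.34)×2.5 = 46.19. Total P_a = 12.45+46.19 = 58.64 kN/m.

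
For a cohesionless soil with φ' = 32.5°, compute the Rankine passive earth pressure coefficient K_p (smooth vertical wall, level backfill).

3.32

K_p = (1 + sin φ)/(1 − sin φ) = tan²(45° + 32.5°/2) = 3.322.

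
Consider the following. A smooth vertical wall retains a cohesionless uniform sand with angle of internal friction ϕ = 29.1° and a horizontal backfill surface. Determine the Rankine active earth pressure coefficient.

0.346

K_a = (1 − sin φ)/(1 + sin φ) = (1 − sin 29.1°)/(1 + sin 29.1°) = 0.3456.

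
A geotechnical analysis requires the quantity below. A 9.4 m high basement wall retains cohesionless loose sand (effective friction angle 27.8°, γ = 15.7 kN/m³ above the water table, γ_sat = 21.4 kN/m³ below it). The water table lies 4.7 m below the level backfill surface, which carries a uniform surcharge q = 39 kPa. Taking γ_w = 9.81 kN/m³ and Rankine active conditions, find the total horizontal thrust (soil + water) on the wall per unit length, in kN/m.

478 kN/m

K_a = tan²(45° − φ/2) = 0.3639.
γ' = 21.4 − 9.81 = 11.59 kN/m³. h₂ = H − d_w = 4.7 m.
σ'_h: at surface K_a·q = 14.19; at WT K_a(q+γd_w) = 41.04; at base K_a(q+γd_w+γ'h₂) = 60.87 kPa.
P₁ = ½(14.19+41.04)×4.7 = 129.8; P₂ = ½(41.04+60.87)×4.7 = 239.5; P_w = ½γ_w h₂² = 108.4.
Total = 129.8+239.5+108.4 = 477.6 kN/m.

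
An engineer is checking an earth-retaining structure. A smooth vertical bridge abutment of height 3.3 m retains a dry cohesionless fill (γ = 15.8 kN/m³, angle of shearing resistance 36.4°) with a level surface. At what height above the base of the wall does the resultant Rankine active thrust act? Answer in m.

1.10 m

K_a = 0.2552.
The pressure distribution is triangular, so the resultant acts at H/3 above the base = 3.3/3 = 1.100 m.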